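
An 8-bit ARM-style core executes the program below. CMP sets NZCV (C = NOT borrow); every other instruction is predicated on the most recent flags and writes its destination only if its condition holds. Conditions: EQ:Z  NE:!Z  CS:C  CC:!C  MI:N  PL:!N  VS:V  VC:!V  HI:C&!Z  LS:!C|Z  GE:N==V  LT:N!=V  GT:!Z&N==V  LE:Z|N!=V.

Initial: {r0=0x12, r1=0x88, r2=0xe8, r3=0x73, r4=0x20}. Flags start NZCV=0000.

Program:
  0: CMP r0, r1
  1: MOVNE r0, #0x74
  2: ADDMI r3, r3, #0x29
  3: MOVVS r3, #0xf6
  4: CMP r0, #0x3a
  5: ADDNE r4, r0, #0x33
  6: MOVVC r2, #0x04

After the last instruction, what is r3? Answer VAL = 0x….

[0] flags=1001 → (cmp)
[1] flags=1001 NE?T → r0=0x74
[2] flags=1001 MI?T → r3=0x9c
[3] flags=1001 VS?T → r3=0xf6
[4] flags=0010 → (cmp)
[5] flags=0010 NE?T → r4=0xa7
[6] flags=0010 VC?T → r2=0x04

VAL = 0xf6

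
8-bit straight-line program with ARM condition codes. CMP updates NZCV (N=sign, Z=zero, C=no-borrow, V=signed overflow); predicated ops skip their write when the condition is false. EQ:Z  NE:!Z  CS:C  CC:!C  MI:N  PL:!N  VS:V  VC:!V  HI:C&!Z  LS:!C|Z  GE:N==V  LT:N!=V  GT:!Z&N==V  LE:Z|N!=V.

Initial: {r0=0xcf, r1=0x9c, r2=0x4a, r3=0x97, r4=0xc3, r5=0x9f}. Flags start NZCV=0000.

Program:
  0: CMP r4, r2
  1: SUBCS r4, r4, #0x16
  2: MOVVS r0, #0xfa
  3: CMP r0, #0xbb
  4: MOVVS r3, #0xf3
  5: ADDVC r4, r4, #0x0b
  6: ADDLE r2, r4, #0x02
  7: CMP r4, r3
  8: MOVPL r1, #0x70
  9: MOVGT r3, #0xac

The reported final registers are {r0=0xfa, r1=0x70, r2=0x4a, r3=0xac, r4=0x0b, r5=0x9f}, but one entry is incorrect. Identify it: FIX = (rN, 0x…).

FIX = (r4, 0xb8)

0: ✓ CMP  NZCV=0011
1: ✓ SUBCS  r4←0xad
2: ✓ MOVVS  r0←0xfa
3: ✓ CMP  NZCV=0010
4: · MOVVS
5: ✓ ADDVC  r4←0xb8
6: · ADDLE
7: ✓ CMP  NZCV=0010
8: ✓ MOVPL  r1←0x70
9: ✓ MOVGT  r3←0xac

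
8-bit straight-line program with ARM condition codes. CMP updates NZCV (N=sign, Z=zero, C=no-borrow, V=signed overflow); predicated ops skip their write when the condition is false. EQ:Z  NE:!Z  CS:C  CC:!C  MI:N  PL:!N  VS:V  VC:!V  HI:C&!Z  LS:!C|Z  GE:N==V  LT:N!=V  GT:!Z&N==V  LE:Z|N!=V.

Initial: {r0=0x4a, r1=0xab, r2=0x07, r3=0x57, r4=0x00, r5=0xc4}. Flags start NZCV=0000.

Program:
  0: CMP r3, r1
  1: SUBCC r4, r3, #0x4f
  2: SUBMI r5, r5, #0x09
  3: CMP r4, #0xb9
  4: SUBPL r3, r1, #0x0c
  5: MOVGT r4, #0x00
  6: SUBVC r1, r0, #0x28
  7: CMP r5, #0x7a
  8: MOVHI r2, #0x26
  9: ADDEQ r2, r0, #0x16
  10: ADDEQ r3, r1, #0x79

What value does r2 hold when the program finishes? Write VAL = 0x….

0: ✓ CMP  NZCV=1001
1: ✓ SUBCC  r4←0x08
2: ✓ SUBMI  r5←0xbb
3: ✓ CMP  NZCV=0000
4: ✓ SUBPL  r3←0x9f
5: ✓ MOVGT  r4←0x00
6: ✓ SUBVC  r1←0x22
7: ✓ CMP  NZCV=0011
8: ✓ MOVHI  r2←0x26
9: · ADDEQ
10: · ADDEQ

VAL = 0x26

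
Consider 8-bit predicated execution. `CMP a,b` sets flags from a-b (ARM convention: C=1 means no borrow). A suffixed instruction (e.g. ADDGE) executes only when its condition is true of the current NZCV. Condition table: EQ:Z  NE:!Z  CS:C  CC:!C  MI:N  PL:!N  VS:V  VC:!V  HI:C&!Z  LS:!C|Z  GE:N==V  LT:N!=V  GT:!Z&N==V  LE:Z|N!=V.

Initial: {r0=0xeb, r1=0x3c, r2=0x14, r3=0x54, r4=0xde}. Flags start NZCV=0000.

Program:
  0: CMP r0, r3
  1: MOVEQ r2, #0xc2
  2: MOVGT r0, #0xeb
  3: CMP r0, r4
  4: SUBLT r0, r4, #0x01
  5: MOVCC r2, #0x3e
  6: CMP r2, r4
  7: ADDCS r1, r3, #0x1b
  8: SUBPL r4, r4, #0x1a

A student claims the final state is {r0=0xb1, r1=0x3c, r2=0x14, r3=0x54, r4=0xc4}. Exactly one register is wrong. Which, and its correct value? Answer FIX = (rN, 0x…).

FIX = (r0, 0xeb)

0: ✓ CMP  NZCV=1010
1: · MOVEQ
2: · MOVGT
3: ✓ CMP  NZCV=0010
4: · SUBLT
5: · MOVCC
6: ✓ CMP  NZCV=0000
7: · ADDCS
8: ✓ SUBPL  r4←0xc4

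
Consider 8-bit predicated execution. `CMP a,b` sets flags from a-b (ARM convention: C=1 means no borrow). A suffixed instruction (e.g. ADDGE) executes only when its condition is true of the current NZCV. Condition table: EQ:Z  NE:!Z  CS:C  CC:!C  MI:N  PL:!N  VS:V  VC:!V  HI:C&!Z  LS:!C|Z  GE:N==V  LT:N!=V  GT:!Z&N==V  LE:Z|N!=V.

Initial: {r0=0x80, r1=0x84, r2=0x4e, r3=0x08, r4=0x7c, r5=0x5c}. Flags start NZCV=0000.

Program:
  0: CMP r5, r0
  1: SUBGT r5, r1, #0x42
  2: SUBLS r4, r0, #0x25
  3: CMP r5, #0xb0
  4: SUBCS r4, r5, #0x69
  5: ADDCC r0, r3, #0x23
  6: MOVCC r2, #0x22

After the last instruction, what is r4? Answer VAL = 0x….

[0] flags=1001 → (cmp)
[1] flags=1001 GT?T → r5=0x42
[2] flags=1001 LS?T → r4=0x5b
[3] flags=1001 → (cmp)
[4] flags=1001 CS?F → skip
[5] flags=1001 CC?T → r0=0x2b
[6] flags=1001 CC?T → r2=0x22

VAL = 0x5b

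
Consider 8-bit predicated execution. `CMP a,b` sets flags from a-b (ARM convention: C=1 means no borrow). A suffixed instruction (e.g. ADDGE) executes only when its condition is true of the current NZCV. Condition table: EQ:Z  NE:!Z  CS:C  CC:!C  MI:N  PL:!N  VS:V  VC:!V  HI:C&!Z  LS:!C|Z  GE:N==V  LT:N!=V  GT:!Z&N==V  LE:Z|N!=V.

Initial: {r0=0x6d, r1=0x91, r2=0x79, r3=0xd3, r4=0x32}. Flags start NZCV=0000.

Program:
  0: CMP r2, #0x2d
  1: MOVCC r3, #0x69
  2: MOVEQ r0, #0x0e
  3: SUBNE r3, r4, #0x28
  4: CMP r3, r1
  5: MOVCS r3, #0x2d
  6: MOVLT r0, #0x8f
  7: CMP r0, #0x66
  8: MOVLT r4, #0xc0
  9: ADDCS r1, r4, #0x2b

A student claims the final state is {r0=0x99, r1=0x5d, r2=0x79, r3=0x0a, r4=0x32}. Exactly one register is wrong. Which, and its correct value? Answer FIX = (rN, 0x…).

FIX = (r0, 0x6d)

[0] flags=0010 → (cmp)
[1] flags=0010 CC?F → skip
[2] flags=0010 EQ?F → skip
[3] flags=0010 NE?T → r3=0x0a
[4] flags=0000 → (cmp)
[5] flags=0000 CS?F → skip
[6] flags=0000 LT?F → skip
[7] flags=0010 → (cmp)
[8] flags=0010 LT?F → skip
[9] flags=0010 CS?T → r1=0x5d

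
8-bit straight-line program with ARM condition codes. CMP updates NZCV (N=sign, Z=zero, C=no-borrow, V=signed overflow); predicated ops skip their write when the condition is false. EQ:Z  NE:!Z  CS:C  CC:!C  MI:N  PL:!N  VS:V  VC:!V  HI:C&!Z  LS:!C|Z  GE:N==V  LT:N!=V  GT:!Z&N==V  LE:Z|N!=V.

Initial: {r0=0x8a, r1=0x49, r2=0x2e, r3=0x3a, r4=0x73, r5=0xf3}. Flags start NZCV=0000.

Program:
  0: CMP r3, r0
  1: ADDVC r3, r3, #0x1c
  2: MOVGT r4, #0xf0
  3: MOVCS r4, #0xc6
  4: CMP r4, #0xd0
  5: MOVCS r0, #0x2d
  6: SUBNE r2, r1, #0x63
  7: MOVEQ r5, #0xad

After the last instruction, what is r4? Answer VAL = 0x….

VAL = 0xf0

0: ✓ CMP  NZCV=1001
1: · ADDVC
2: ✓ MOVGT  r4←0xf0
3: · MOVCS
4: ✓ CMP  NZCV=0010
5: ✓ MOVCS  r0←0x2d
6: ✓ SUBNE  r2←0xe6
7: · MOVEQ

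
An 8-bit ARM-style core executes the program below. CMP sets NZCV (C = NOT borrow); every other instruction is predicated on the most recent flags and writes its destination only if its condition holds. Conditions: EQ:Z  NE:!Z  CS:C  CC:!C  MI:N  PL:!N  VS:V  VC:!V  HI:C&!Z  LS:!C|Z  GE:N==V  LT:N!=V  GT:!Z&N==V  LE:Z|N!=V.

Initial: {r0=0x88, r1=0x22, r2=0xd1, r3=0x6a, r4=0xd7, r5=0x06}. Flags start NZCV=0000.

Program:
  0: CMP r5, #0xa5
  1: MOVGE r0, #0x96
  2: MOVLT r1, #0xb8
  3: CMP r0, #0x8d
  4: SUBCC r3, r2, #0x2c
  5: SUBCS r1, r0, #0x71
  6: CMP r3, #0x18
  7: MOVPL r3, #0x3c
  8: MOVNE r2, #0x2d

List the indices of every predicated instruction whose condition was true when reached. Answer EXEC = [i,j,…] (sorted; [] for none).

0: ✓ CMP  NZCV=0000
1: ✓ MOVGE  r0←0x96
2: · MOVLT
3: ✓ CMP  NZCV=0010
4: · SUBCC
5: ✓ SUBCS  r1←0x25
6: ✓ CMP  NZCV=0010
7: ✓ MOVPL  r3←0x3c
8: ✓ MOVNE  r2←0x2d

EXEC = [1,5,7,8]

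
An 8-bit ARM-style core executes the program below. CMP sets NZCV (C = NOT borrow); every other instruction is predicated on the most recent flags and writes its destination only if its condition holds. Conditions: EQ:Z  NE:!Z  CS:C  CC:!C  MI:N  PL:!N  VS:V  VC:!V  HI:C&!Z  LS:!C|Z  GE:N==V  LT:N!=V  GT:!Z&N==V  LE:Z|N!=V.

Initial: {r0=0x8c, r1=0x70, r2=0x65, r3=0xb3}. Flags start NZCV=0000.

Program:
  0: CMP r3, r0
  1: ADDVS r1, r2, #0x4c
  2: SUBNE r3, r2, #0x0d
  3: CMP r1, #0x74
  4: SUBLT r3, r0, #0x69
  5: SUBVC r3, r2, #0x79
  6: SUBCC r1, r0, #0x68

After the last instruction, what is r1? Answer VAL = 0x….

[0] flags=0010 → (cmp)
[1] flags=0010 VS?F → skip
[2] flags=0010 NE?T → r3=0x58
[3] flags=1000 → (cmp)
[4] flags=1000 LT?T → r3=0x23
[5] flags=1000 VC?T → r3=0xec
[6] flags=1000 CC?T → r1=0x24

VAL = 0x24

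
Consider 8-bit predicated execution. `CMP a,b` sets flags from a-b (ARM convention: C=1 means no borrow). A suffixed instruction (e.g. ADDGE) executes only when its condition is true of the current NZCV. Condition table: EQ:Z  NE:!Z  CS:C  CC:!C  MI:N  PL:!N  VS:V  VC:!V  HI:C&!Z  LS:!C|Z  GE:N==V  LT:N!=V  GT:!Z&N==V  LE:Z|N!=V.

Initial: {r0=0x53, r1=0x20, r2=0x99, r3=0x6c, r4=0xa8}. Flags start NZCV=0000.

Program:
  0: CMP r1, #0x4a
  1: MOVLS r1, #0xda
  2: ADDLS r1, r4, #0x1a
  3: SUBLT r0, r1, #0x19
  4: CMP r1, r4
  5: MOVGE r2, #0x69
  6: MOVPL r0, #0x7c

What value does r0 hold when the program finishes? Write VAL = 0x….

VAL = 0x7c

0: ✓ CMP  NZCV=1000
1: ✓ MOVLS  r1←0xda
2: ✓ ADDLS  r1←0xc2
3: ✓ SUBLT  r0←0xa9
4: ✓ CMP  NZCV=0010
5: ✓ MOVGE  r2←0x69
6: ✓ MOVPL  r0←0x7c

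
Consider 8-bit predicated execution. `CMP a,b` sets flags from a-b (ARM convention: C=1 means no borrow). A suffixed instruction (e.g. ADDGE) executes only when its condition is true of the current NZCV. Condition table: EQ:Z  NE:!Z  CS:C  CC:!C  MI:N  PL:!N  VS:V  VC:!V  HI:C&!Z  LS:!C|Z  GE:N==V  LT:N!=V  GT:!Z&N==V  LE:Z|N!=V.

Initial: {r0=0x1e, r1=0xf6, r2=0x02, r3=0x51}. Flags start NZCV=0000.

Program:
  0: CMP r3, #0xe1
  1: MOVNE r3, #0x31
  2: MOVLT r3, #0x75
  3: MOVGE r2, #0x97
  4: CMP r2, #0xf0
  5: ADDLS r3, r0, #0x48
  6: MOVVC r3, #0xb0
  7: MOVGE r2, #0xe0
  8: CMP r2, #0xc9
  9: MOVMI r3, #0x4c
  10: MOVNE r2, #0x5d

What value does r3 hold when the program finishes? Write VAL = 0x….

[0] flags=0000 → (cmp)
[1] flags=0000 NE?T → r3=0x31
[2] flags=0000 LT?F → skip
[3] flags=0000 GE?T → r2=0x97
[4] flags=1000 → (cmp)
[5] flags=1000 LS?T → r3=0x66
[6] flags=1000 VC?T → r3=0xb0
[7] flags=1000 GE?F → skip
[8] flags=1000 → (cmp)
[9] flags=1000 MI?T → r3=0x4c
[10] flags=1000 NE?T → r2=0x5d

VAL = 0x4c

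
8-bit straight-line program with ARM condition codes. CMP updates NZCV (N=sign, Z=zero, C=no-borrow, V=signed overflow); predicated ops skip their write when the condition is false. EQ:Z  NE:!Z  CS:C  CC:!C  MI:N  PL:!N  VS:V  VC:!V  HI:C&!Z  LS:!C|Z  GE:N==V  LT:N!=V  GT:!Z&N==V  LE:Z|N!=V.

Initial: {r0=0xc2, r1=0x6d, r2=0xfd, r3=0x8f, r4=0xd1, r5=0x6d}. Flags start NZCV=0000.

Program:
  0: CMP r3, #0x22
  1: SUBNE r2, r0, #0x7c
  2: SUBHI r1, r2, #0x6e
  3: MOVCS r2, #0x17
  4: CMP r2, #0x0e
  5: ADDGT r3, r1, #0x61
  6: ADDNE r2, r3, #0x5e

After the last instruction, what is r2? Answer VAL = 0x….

[0] flags=0011 → (cmp)
[1] flags=0011 NE?T → r2=0x46
[2] flags=0011 HI?T → r1=0xd8
[3] flags=0011 CS?T → r2=0x17
[4] flags=0010 → (cmp)
[5] flags=0010 GT?T → r3=0x39
[6] flags=0010 NE?T → r2=0x97

VAL = 0x97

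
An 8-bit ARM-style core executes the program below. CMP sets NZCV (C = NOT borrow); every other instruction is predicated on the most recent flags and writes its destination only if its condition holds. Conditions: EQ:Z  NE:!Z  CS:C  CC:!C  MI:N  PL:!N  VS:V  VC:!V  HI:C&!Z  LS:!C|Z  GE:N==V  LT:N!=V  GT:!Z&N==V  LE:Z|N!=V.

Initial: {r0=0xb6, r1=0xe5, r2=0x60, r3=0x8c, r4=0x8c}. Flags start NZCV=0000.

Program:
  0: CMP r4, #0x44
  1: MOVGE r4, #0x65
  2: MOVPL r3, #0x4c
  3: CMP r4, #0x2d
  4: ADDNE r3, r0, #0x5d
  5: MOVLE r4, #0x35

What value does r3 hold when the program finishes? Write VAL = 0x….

0: ✓ CMP  NZCV=0011
1: · MOVGE
2: ✓ MOVPL  r3←0x4c
3: ✓ CMP  NZCV=0011
4: ✓ ADDNE  r3←0x13
5: ✓ MOVLE  r4←0x35

VAL = 0x13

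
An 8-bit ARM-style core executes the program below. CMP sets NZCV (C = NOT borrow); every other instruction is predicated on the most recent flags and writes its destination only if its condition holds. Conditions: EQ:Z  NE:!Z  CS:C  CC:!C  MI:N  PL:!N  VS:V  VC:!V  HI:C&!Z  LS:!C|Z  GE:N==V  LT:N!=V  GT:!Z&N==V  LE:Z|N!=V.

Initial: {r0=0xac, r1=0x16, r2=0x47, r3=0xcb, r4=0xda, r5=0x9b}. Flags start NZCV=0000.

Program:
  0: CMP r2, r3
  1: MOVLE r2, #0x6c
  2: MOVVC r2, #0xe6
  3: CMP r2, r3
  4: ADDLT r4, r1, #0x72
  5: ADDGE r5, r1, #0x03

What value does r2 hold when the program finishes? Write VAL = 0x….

[0] flags=0000 → (cmp)
[1] flags=0000 LE?F → skip
[2] flags=0000 VC?T → r2=0xe6
[3] flags=0010 → (cmp)
[4] flags=0010 LT?F → skip
[5] flags=0010 GE?T → r5=0x19

VAL = 0xe6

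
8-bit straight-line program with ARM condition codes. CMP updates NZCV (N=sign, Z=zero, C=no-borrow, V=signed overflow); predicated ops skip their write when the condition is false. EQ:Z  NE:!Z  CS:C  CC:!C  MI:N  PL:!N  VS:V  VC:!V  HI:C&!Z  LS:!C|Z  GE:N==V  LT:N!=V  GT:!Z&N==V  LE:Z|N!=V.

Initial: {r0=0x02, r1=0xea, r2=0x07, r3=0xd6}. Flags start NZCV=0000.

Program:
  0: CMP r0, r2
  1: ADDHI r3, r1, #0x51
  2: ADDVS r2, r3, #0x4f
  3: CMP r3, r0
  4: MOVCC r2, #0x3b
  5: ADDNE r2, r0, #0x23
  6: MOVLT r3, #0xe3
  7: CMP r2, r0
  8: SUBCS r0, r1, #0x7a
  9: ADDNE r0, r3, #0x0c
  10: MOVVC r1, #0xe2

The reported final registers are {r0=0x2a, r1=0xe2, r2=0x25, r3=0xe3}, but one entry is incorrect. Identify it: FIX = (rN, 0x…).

FIX = (r0, 0xef)

[0] flags=1000 → (cmp)
[1] flags=1000 HI?F → skip
[2] flags=1000 VS?F → skip
[3] flags=1010 → (cmp)
[4] flags=1010 CC?F → skip
[5] flags=1010 NE?T → r2=0x25
[6] flags=1010 LT?T → r3=0xe3
[7] flags=0010 → (cmp)
[8] flags=0010 CS?T → r0=0x70
[9] flags=0010 NE?T → r0=0xef
[10] flags=0010 VC?T → r1=0xe2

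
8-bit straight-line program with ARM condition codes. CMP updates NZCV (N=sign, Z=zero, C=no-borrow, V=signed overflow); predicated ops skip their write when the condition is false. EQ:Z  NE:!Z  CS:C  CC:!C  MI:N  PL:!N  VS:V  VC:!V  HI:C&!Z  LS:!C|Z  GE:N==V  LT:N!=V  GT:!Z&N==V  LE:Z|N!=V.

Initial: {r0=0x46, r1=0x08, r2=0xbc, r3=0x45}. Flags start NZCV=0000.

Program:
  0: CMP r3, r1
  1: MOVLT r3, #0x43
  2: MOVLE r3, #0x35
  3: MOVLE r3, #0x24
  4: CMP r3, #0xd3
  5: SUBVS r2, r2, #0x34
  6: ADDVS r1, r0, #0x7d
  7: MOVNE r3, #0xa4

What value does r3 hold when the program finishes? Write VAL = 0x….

[0] flags=0010 → (cmp)
[1] flags=0010 LT?F → skip
[2] flags=0010 LE?F → skip
[3] flags=0010 LE?F → skip
[4] flags=0000 → (cmp)
[5] flags=0000 VS?F → skip
[6] flags=0000 VS?F → skip
[7] flags=0000 NE?T → r3=0xa4

VAL = 0xa4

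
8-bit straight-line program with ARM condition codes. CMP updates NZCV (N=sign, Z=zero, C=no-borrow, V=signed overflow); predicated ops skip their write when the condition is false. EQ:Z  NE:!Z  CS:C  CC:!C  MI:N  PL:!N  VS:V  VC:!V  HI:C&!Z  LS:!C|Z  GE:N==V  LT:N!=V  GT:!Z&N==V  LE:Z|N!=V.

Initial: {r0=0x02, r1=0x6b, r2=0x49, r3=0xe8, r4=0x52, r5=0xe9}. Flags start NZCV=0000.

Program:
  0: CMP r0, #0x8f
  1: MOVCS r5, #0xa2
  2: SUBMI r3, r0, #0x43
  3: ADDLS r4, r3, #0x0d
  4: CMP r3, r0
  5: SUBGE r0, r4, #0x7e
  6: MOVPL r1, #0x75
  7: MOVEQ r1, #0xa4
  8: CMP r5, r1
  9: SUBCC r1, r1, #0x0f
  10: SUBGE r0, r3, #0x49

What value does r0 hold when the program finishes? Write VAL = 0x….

0: ✓ CMP  NZCV=0000
1: · MOVCS
2: · SUBMI
3: ✓ ADDLS  r4←0xf5
4: ✓ CMP  NZCV=1010
5: · SUBGE
6: · MOVPL
7: · MOVEQ
8: ✓ CMP  NZCV=0011
9: · SUBCC
10: · SUBGE

VAL = 0x02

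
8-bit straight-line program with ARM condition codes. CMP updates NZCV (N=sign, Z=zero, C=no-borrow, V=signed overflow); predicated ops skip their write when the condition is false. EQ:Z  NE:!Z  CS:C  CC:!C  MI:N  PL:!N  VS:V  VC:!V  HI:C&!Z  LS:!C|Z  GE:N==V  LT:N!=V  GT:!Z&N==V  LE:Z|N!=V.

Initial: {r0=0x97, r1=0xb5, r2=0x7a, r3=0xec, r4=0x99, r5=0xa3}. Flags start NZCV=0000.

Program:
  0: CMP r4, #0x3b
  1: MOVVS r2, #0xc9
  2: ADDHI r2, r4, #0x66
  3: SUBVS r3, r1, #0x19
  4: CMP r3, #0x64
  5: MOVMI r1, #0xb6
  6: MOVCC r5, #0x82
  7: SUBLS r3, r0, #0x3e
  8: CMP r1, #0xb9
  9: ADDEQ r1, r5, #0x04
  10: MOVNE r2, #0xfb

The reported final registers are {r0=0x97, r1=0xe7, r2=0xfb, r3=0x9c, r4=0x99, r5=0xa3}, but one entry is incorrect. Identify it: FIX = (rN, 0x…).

FIX = (r1, 0xb5)

[0] flags=0011 → (cmp)
[1] flags=0011 VS?T → r2=0xc9
[2] flags=0011 HI?T → r2=0xff
[3] flags=0011 VS?T → r3=0x9c
[4] flags=0011 → (cmp)
[5] flags=0011 MI?F → skip
[6] flags=0011 CC?F → skip
[7] flags=0011 LS?F → skip
[8] flags=1000 → (cmp)
[9] flags=1000 EQ?F → skip
[10] flags=1000 NE?T → r2=0xfb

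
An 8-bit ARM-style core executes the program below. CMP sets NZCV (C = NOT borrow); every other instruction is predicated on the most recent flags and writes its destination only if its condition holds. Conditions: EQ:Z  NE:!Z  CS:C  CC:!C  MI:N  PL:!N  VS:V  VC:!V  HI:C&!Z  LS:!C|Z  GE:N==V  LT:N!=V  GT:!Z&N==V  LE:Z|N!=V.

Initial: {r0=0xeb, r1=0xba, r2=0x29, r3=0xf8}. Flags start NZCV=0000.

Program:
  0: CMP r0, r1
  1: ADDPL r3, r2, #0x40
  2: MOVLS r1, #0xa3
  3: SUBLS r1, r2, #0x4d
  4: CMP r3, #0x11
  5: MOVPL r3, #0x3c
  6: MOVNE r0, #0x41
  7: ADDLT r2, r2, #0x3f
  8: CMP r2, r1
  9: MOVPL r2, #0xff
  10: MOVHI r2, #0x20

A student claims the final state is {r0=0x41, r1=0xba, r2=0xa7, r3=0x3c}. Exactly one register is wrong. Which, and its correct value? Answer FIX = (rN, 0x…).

FIX = (r2, 0xff)

0: ✓ CMP  NZCV=0010
1: ✓ ADDPL  r3←0x69
2: · MOVLS
3: · SUBLS
4: ✓ CMP  NZCV=0010
5: ✓ MOVPL  r3←0x3c
6: ✓ MOVNE  r0←0x41
7: · ADDLT
8: ✓ CMP  NZCV=0000
9: ✓ MOVPL  r2←0xff
10: · MOVHI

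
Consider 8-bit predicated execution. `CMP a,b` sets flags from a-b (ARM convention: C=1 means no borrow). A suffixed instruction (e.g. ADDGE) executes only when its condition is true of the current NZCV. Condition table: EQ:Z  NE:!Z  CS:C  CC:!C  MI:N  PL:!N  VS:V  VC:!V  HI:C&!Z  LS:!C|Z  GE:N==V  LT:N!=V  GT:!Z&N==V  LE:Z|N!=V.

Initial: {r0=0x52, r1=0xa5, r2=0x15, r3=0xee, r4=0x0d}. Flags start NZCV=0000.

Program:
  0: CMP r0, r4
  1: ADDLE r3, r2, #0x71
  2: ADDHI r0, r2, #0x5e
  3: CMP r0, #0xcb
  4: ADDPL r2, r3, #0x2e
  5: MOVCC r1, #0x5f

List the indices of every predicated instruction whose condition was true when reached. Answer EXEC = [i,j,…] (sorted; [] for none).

EXEC = [2,5]

0: ✓ CMP  NZCV=0010
1: · ADDLE
2: ✓ ADDHI  r0←0x73
3: ✓ CMP  NZCV=1001
4: · ADDPL
5: ✓ MOVCC  r1←0x5f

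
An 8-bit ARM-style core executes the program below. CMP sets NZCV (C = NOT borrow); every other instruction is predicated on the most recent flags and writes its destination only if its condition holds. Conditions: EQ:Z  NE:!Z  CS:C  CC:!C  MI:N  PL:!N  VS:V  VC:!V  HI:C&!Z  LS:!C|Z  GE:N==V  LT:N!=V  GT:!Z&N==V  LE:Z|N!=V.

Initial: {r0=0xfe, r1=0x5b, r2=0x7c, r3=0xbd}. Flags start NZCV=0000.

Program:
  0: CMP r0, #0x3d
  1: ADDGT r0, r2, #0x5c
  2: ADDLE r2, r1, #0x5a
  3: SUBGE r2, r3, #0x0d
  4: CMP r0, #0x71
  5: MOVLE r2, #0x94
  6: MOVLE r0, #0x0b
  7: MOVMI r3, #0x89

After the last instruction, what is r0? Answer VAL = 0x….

[0] flags=1010 → (cmp)
[1] flags=1010 GT?F → skip
[2] flags=1010 LE?T → r2=0xb5
[3] flags=1010 GE?F → skip
[4] flags=1010 → (cmp)
[5] flags=1010 LE?T → r2=0x94
[6] flags=1010 LE?T → r0=0x0b
[7] flags=1010 MI?T → r3=0x89

VAL = 0x0b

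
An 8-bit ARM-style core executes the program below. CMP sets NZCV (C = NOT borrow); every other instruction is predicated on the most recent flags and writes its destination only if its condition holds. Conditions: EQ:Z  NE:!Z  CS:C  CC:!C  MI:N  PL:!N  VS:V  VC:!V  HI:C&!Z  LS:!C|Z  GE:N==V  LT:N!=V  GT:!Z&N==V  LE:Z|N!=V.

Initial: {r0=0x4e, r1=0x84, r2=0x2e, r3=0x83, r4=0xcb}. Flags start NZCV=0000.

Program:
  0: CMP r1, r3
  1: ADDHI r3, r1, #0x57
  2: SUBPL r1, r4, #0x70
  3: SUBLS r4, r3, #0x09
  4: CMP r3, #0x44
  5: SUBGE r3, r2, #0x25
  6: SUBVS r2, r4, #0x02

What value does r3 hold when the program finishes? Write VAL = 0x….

0: ✓ CMP  NZCV=0010
1: ✓ ADDHI  r3←0xdb
2: ✓ SUBPL  r1←0x5b
3: · SUBLS
4: ✓ CMP  NZCV=1010
5: · SUBGE
6: · SUBVS

VAL = 0xdb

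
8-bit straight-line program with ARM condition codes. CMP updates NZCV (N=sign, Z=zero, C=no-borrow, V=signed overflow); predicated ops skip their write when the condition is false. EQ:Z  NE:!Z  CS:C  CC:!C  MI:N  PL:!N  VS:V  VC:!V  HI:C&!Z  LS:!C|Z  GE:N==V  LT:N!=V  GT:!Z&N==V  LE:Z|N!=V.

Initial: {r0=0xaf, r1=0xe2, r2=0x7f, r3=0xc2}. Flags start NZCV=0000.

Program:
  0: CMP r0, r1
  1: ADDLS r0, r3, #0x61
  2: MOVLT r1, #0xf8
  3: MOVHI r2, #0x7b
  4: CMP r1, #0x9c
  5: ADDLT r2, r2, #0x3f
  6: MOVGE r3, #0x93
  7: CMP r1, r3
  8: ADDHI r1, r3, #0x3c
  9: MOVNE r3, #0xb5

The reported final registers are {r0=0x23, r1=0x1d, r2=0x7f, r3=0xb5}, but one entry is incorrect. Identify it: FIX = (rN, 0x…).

0: ✓ CMP  NZCV=1000
1: ✓ ADDLS  r0←0x23
2: ✓ MOVLT  r1←0xf8
3: · MOVHI
4: ✓ CMP  NZCV=0010
5: · ADDLT
6: ✓ MOVGE  r3←0x93
7: ✓ CMP  NZCV=0010
8: ✓ ADDHI  r1←0xcf
9: ✓ MOVNE  r3←0xb5

FIX = (r1, 0xcf)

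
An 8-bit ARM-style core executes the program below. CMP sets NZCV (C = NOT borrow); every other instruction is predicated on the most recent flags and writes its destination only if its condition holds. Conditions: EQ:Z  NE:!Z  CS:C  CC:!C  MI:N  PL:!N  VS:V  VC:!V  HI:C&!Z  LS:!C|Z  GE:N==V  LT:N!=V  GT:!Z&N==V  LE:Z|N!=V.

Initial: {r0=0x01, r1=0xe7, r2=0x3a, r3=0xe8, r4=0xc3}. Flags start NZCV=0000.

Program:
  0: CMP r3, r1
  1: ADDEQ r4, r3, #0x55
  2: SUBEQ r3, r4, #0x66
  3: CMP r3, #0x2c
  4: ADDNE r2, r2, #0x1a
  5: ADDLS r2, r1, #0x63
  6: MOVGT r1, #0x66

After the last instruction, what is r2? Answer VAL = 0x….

VAL = 0x54

[0] flags=0010 → (cmp)
[1] flags=0010 EQ?F → skip
[2] flags=0010 EQ?F → skip
[3] flags=1010 → (cmp)
[4] flags=1010 NE?T → r2=0x54
[5] flags=1010 LS?F → skip
[6] flags=1010 GT?F → skip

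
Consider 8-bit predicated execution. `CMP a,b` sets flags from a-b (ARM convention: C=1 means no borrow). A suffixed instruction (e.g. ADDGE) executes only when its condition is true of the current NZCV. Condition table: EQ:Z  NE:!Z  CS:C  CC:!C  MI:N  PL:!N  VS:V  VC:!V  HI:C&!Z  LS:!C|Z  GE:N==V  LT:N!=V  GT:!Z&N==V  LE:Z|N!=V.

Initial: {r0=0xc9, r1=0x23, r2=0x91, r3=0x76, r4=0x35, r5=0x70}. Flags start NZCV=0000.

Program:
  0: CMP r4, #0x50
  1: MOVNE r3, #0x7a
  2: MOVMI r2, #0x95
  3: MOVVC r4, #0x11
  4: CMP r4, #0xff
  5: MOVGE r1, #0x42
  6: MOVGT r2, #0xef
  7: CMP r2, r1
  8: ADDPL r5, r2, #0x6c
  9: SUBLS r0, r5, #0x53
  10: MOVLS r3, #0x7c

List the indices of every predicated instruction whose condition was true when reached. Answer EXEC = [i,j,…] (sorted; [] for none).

EXEC = [1,2,3,5,6]

[0] flags=1000 → (cmp)
[1] flags=1000 NE?T → r3=0x7a
[2] flags=1000 MI?T → r2=0x95
[3] flags=1000 VC?T → r4=0x11
[4] flags=0000 → (cmp)
[5] flags=0000 GE?T → r1=0x42
[6] flags=0000 GT?T → r2=0xef
[7] flags=1010 → (cmp)
[8] flags=1010 PL?F → skip
[9] flags=1010 LS?F → skip
[10] flags=1010 LS?F → skip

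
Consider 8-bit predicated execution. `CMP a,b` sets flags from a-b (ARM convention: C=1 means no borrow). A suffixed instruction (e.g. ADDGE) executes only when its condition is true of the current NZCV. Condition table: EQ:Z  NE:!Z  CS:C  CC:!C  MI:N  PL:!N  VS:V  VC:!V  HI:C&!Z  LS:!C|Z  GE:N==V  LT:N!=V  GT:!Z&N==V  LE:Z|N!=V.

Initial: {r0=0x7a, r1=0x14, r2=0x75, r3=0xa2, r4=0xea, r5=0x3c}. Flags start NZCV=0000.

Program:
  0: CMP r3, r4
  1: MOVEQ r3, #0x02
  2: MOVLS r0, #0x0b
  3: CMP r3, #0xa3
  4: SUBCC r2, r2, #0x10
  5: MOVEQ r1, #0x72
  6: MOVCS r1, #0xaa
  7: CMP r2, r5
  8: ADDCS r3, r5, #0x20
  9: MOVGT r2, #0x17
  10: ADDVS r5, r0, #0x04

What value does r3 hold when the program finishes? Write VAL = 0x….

VAL = 0x5c

0: ✓ CMP  NZCV=1000
1: · MOVEQ
2: ✓ MOVLS  r0←0x0b
3: ✓ CMP  NZCV=1000
4: ✓ SUBCC  r2←0x65
5: · MOVEQ
6: · MOVCS
7: ✓ CMP  NZCV=0010
8: ✓ ADDCS  r3←0x5c
9: ✓ MOVGT  r2←0x17
10: · ADDVS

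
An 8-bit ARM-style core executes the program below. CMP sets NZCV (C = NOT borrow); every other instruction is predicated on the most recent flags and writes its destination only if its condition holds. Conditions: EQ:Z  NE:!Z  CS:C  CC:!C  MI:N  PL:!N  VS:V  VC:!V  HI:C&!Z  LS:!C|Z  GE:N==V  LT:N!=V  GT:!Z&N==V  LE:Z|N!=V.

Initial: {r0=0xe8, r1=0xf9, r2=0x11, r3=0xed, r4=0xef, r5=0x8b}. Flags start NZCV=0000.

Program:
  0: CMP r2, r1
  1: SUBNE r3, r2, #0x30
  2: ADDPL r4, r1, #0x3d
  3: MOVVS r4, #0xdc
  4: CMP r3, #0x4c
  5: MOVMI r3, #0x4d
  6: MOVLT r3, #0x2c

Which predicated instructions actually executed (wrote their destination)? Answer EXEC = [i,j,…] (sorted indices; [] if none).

0: ✓ CMP  NZCV=0000
1: ✓ SUBNE  r3←0xe1
2: ✓ ADDPL  r4←0x36
3: · MOVVS
4: ✓ CMP  NZCV=1010
5: ✓ MOVMI  r3←0x4d
6: ✓ MOVLT  r3←0x2c

EXEC = [1,2,5,6]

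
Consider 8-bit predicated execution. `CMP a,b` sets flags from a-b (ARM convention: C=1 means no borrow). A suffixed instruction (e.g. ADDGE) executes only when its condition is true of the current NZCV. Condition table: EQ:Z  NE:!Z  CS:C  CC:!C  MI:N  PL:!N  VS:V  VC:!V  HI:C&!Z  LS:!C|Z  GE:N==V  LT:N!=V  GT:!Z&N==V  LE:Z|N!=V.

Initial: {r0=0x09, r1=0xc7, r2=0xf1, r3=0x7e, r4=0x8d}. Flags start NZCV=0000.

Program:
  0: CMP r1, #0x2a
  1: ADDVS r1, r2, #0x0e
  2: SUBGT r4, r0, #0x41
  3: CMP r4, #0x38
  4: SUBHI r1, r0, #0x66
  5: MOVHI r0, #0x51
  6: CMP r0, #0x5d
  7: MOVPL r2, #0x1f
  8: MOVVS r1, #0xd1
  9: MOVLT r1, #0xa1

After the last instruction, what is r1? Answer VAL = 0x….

[0] flags=1010 → (cmp)
[1] flags=1010 VS?F → skip
[2] flags=1010 GT?F → skip
[3] flags=0011 → (cmp)
[4] flags=0011 HI?T → r1=0xa3
[5] flags=0011 HI?T → r0=0x51
[6] flags=1000 → (cmp)
[7] flags=1000 PL?F → skip
[8] flags=1000 VS?F → skip
[9] flags=1000 LT?T → r1=0xa1

VAL = 0xa1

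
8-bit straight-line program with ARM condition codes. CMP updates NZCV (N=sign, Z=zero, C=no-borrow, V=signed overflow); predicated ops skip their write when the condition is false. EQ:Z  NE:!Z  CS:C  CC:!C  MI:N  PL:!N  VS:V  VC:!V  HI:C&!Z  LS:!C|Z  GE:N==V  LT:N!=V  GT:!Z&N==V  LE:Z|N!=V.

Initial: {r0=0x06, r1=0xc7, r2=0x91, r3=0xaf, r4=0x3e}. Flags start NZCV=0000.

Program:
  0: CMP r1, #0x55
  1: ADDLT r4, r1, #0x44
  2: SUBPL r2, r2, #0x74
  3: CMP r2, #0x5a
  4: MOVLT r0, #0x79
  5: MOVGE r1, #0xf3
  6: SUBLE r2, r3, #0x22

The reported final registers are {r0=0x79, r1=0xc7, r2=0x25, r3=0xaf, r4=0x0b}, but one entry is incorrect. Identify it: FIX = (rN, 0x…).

FIX = (r2, 0x8d)

0: ✓ CMP  NZCV=0011
1: ✓ ADDLT  r4←0x0b
2: ✓ SUBPL  r2←0x1d
3: ✓ CMP  NZCV=1000
4: ✓ MOVLT  r0←0x79
5: · MOVGE
6: ✓ SUBLE  r2←0x8d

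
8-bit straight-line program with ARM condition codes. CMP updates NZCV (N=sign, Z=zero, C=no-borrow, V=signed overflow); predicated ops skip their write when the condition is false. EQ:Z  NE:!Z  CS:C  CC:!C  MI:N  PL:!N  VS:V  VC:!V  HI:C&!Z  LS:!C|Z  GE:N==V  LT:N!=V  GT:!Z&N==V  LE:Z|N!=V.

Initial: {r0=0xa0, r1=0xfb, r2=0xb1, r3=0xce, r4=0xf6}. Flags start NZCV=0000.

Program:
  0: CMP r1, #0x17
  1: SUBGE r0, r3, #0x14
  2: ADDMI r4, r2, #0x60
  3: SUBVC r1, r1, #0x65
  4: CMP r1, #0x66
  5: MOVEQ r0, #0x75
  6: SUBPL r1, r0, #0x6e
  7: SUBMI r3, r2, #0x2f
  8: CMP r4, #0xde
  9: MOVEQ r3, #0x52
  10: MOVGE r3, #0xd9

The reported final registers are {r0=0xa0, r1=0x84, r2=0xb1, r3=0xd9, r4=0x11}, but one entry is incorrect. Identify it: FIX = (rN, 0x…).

FIX = (r1, 0x32)

0: ✓ CMP  NZCV=1010
1: · SUBGE
2: ✓ ADDMI  r4←0x11
3: ✓ SUBVC  r1←0x96
4: ✓ CMP  NZCV=0011
5: · MOVEQ
6: ✓ SUBPL  r1←0x32
7: · SUBMI
8: ✓ CMP  NZCV=0000
9: · MOVEQ
10: ✓ MOVGE  r3←0xd9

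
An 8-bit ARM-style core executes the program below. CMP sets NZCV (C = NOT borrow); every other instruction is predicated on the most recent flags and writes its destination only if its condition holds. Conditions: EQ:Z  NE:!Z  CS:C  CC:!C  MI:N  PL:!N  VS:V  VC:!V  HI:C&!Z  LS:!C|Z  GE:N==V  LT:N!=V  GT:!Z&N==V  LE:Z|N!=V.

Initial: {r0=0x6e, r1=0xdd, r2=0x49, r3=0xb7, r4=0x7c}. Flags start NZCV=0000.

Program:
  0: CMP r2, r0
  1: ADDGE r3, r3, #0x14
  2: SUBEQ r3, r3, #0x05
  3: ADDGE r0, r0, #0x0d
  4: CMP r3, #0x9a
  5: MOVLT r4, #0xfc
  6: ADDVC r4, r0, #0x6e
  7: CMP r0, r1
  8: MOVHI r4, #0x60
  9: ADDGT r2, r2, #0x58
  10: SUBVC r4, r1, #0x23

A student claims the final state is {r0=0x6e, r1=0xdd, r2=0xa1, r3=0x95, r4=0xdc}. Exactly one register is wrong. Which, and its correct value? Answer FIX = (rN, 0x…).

0: ✓ CMP  NZCV=1000
1: · ADDGE
2: · SUBEQ
3: · ADDGE
4: ✓ CMP  NZCV=0010
5: · MOVLT
6: ✓ ADDVC  r4←0xdc
7: ✓ CMP  NZCV=1001
8: · MOVHI
9: ✓ ADDGT  r2←0xa1
10: · SUBVC

FIX = (r3, 0xb7)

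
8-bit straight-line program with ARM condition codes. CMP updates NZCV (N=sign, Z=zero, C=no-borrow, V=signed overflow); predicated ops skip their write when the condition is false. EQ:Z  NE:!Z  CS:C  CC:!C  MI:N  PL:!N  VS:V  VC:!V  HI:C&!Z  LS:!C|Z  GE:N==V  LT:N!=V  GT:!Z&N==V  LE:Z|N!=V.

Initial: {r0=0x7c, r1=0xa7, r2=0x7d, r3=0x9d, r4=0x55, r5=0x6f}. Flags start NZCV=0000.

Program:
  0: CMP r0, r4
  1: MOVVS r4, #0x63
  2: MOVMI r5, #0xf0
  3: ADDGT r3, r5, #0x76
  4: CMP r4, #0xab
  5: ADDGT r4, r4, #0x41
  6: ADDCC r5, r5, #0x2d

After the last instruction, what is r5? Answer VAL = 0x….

VAL = 0x9c

[0] flags=0010 → (cmp)
[1] flags=0010 VS?F → skip
[2] flags=0010 MI?F → skip
[3] flags=0010 GT?T → r3=0xe5
[4] flags=1001 → (cmp)
[5] flags=1001 GT?T → r4=0x96
[6] flags=1001 CC?T → r5=0x9c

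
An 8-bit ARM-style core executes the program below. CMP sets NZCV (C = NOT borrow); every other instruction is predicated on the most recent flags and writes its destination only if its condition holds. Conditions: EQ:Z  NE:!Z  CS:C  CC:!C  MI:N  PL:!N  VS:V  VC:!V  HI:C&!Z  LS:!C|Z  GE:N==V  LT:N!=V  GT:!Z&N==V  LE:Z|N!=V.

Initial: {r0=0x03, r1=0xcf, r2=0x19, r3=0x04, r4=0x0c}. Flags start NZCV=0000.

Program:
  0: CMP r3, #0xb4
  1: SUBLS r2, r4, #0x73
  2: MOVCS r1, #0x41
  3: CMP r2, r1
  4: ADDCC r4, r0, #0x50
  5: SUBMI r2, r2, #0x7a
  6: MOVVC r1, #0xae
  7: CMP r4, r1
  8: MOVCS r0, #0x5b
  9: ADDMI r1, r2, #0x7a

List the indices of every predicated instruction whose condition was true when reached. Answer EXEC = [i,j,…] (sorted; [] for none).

0: ✓ CMP  NZCV=0000
1: ✓ SUBLS  r2←0x99
2: · MOVCS
3: ✓ CMP  NZCV=1000
4: ✓ ADDCC  r4←0x53
5: ✓ SUBMI  r2←0x1f
6: ✓ MOVVC  r1←0xae
7: ✓ CMP  NZCV=1001
8: · MOVCS
9: ✓ ADDMI  r1←0x99

EXEC = [1,4,5,6,9]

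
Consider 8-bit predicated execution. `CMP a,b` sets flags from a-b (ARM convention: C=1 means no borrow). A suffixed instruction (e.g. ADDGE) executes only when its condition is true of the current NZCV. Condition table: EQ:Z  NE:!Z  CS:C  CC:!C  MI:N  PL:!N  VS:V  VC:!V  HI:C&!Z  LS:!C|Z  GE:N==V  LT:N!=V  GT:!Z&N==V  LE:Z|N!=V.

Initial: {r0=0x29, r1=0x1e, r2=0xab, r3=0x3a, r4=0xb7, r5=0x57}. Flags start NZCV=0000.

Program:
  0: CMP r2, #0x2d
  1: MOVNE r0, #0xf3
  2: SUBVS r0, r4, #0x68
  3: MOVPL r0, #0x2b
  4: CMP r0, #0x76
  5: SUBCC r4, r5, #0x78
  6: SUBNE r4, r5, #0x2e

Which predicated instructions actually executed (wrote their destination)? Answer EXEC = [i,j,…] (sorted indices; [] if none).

0: ✓ CMP  NZCV=0011
1: ✓ MOVNE  r0←0xf3
2: ✓ SUBVS  r0←0x4f
3: ✓ MOVPL  r0←0x2b
4: ✓ CMP  NZCV=1000
5: ✓ SUBCC  r4←0xdf
6: ✓ SUBNE  r4←0x29

EXEC = [1,2,3,5,6]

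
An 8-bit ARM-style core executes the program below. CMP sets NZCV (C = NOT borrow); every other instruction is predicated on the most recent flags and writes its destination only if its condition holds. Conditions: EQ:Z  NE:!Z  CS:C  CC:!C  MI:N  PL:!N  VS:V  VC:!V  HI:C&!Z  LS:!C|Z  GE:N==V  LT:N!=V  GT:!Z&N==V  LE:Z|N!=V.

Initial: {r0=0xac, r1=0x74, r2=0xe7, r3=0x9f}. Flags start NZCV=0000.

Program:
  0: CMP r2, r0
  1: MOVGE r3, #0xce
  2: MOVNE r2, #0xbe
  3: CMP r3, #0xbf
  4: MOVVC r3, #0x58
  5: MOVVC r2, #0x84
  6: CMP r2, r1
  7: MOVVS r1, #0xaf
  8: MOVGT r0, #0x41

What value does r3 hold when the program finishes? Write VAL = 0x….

0: ✓ CMP  NZCV=0010
1: ✓ MOVGE  r3←0xce
2: ✓ MOVNE  r2←0xbe
3: ✓ CMP  NZCV=0010
4: ✓ MOVVC  r3←0x58
5: ✓ MOVVC  r2←0x84
6: ✓ CMP  NZCV=0011
7: ✓ MOVVS  r1←0xaf
8: · MOVGT

VAL = 0x58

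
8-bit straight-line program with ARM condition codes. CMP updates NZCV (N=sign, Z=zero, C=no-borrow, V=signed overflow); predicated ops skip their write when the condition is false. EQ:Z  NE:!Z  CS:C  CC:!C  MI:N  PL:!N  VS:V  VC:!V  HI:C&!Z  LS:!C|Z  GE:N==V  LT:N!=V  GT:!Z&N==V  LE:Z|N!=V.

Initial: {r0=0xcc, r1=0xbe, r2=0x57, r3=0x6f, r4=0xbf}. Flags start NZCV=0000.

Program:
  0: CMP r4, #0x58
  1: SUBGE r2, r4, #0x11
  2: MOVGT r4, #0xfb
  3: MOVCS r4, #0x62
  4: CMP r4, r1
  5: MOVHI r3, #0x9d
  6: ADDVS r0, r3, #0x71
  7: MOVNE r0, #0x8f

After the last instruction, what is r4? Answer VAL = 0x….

[0] flags=0011 → (cmp)
[1] flags=0011 GE?F → skip
[2] flags=0011 GT?F → skip
[3] flags=0011 CS?T → r4=0x62
[4] flags=1001 → (cmp)
[5] flags=1001 HI?F → skip
[6] flags=1001 VS?T → r0=0xe0
[7] flags=1001 NE?T → r0=0x8f

VAL = 0x62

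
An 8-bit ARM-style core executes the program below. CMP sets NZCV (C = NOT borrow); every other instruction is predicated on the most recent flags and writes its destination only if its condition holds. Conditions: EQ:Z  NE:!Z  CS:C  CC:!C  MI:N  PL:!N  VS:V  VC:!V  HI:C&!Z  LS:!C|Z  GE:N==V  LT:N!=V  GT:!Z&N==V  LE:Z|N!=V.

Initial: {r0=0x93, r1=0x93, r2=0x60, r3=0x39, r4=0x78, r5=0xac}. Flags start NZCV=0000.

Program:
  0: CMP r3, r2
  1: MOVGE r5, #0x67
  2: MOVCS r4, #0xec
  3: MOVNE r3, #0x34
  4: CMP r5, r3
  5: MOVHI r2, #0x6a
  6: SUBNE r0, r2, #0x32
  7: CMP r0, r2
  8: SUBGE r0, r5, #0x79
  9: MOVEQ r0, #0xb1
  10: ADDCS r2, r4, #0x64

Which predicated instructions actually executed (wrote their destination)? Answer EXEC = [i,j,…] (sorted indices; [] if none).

EXEC = [3,5,6]

[0] flags=1000 → (cmp)
[1] flags=1000 GE?F → skip
[2] flags=1000 CS?F → skip
[3] flags=1000 NE?T → r3=0x34
[4] flags=0011 → (cmp)
[5] flags=0011 HI?T → r2=0x6a
[6] flags=0011 NE?T → r0=0x38
[7] flags=1000 → (cmp)
[8] flags=1000 GE?F → skip
[9] flags=1000 EQ?F → skip
[10] flags=1000 CS?F → skip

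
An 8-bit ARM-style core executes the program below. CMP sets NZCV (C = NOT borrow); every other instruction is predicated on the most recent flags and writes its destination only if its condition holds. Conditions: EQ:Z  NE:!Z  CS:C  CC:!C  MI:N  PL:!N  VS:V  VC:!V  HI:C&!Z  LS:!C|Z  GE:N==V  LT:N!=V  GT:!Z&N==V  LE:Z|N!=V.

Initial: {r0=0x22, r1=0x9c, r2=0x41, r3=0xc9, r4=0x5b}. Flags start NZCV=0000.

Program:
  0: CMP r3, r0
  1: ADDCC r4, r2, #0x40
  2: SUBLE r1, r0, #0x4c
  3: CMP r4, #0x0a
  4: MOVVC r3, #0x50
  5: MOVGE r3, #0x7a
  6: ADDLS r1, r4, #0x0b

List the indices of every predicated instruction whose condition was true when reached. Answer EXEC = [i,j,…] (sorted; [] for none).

EXEC = [2,4,5]

[0] flags=1010 → (cmp)
[1] flags=1010 CC?F → skip
[2] flags=1010 LE?T → r1=0xd6
[3] flags=0010 → (cmp)
[4] flags=0010 VC?T → r3=0x50
[5] flags=0010 GE?T → r3=0x7a
[6] flags=0010 LS?F → skip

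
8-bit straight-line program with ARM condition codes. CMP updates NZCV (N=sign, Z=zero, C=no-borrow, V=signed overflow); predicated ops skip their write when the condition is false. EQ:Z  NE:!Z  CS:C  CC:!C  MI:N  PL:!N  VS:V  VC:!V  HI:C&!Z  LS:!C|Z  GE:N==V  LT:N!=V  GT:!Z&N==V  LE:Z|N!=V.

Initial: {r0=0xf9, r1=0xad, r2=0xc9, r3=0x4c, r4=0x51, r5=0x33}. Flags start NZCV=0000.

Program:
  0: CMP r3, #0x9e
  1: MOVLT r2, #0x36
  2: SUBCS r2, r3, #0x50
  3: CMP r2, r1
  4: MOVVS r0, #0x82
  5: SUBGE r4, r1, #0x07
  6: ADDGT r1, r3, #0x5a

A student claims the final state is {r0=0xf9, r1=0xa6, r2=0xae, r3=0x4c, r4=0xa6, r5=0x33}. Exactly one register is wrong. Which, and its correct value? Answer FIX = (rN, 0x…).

FIX = (r2, 0xc9)

0: ✓ CMP  NZCV=1001
1: · MOVLT
2: · SUBCS
3: ✓ CMP  NZCV=0010
4: · MOVVS
5: ✓ SUBGE  r4←0xa6
6: ✓ ADDGT  r1←0xa6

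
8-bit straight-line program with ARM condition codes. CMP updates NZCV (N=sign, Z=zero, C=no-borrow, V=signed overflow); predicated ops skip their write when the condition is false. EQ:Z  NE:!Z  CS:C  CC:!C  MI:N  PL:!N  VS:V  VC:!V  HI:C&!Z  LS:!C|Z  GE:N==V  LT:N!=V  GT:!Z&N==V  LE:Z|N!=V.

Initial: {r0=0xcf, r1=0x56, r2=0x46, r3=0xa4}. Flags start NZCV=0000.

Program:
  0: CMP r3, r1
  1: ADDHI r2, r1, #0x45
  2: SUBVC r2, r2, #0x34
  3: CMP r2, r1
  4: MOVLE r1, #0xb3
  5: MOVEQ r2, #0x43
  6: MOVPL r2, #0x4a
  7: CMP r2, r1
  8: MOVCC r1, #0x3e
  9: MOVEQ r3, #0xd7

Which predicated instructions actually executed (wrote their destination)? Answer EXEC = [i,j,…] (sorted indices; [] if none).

0: ✓ CMP  NZCV=0011
1: ✓ ADDHI  r2←0x9b
2: · SUBVC
3: ✓ CMP  NZCV=0011
4: ✓ MOVLE  r1←0xb3
5: · MOVEQ
6: ✓ MOVPL  r2←0x4a
7: ✓ CMP  NZCV=1001
8: ✓ MOVCC  r1←0x3e
9: · MOVEQ

EXEC = [1,4,6,8]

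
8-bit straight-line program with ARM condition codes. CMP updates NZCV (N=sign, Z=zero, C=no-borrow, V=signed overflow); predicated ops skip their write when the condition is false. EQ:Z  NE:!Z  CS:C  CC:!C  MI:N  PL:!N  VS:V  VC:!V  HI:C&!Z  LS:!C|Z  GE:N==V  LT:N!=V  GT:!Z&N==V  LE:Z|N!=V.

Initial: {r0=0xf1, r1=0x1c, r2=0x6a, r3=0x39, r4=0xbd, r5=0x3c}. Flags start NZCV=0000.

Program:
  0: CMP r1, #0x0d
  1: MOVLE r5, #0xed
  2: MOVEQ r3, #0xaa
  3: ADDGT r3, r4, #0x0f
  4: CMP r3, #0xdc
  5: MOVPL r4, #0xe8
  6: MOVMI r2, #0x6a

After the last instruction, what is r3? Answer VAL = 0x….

VAL = 0xcc

0: ✓ CMP  NZCV=0010
1: · MOVLE
2: · MOVEQ
3: ✓ ADDGT  r3←0xcc
4: ✓ CMP  NZCV=1000
5: · MOVPL
6: ✓ MOVMI  r2←0x6a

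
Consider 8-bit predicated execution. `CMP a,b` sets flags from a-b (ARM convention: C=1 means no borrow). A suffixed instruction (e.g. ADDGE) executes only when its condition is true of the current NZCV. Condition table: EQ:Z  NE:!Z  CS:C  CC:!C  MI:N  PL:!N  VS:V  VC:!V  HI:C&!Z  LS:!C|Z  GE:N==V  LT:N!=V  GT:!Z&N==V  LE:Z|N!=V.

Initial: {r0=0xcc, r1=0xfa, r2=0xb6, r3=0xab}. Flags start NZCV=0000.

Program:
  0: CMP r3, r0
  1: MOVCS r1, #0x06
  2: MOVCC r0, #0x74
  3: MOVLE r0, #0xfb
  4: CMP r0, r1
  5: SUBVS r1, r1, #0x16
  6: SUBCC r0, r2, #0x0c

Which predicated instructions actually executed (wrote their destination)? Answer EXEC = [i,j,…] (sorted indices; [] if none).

0: ✓ CMP  NZCV=1000
1: · MOVCS
2: ✓ MOVCC  r0←0x74
3: ✓ MOVLE  r0←0xfb
4: ✓ CMP  NZCV=0010
5: · SUBVS
6: · SUBCC

EXEC = [2,3]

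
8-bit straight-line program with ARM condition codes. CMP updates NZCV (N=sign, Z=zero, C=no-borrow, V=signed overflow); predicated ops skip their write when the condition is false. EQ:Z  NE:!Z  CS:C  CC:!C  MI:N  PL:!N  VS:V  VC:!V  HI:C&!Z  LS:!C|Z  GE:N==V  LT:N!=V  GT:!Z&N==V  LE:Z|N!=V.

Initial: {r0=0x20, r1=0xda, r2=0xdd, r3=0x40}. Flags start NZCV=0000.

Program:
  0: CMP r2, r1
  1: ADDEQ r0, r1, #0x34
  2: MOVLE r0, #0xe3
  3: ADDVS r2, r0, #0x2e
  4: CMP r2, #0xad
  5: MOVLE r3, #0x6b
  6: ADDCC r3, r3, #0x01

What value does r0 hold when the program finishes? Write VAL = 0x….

VAL = 0x20

[0] flags=0010 → (cmp)
[1] flags=0010 EQ?F → skip
[2] flags=0010 LE?F → skip
[3] flags=0010 VS?F → skip
[4] flags=0010 → (cmp)
[5] flags=0010 LE?F → skip
[6] flags=0010 CC?F → skip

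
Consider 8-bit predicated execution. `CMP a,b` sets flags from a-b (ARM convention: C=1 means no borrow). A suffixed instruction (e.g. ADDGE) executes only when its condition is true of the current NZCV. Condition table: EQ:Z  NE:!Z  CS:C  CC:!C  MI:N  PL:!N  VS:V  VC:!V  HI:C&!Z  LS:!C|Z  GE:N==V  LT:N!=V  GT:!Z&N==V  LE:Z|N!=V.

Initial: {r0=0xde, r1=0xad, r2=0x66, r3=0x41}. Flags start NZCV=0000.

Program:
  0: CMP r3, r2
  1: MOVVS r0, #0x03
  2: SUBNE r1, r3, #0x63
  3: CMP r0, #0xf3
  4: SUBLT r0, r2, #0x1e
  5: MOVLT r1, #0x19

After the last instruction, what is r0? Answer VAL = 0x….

VAL = 0x48

[0] flags=1000 → (cmp)
[1] flags=1000 VS?F → skip
[2] flags=1000 NE?T → r1=0xde
[3] flags=1000 → (cmp)
[4] flags=1000 LT?T → r0=0x48
[5] flags=1000 LT?T → r1=0x19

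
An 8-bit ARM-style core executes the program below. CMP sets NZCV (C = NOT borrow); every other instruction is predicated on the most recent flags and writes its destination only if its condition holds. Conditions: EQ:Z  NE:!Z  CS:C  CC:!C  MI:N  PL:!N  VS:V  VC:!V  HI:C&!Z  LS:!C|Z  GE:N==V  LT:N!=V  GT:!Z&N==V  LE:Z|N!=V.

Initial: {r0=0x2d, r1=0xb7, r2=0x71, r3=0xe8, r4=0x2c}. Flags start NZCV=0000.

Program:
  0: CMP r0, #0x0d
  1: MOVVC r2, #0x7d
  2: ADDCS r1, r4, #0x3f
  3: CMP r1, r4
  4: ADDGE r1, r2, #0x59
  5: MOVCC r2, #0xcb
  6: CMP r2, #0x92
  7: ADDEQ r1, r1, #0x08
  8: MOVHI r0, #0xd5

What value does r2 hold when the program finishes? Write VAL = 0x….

0: ✓ CMP  NZCV=0010
1: ✓ MOVVC  r2←0x7d
2: ✓ ADDCS  r1←0x6b
3: ✓ CMP  NZCV=0010
4: ✓ ADDGE  r1←0xd6
5: · MOVCC
6: ✓ CMP  NZCV=1001
7: · ADDEQ
8: · MOVHI

VAL = 0x7d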